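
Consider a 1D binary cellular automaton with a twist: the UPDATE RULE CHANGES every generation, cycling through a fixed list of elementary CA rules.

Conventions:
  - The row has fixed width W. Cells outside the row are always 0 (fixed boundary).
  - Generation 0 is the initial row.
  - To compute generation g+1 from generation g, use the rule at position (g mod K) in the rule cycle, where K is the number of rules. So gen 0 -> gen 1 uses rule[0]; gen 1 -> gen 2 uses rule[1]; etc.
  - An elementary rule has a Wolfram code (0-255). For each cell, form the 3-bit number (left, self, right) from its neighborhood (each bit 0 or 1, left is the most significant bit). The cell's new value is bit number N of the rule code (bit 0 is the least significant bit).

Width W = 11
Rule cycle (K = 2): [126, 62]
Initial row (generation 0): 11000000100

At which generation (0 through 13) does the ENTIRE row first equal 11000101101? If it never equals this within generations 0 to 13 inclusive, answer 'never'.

Answer: never

Derivation:
Gen 0: 11000000100
Gen 1 (rule 126): 11100001110
Gen 2 (rule 62): 10010011001
Gen 3 (rule 126): 11111111111
Gen 4 (rule 62): 10000000000
Gen 5 (rule 126): 11000000000
Gen 6 (rule 62): 10100000000
Gen 7 (rule 126): 11110000000
Gen 8 (rule 62): 10001000000
Gen 9 (rule 126): 11011100000
Gen 10 (rule 62): 10110010000
Gen 11 (rule 126): 11111111000
Gen 12 (rule 62): 10000000100
Gen 13 (rule 126): 11000001110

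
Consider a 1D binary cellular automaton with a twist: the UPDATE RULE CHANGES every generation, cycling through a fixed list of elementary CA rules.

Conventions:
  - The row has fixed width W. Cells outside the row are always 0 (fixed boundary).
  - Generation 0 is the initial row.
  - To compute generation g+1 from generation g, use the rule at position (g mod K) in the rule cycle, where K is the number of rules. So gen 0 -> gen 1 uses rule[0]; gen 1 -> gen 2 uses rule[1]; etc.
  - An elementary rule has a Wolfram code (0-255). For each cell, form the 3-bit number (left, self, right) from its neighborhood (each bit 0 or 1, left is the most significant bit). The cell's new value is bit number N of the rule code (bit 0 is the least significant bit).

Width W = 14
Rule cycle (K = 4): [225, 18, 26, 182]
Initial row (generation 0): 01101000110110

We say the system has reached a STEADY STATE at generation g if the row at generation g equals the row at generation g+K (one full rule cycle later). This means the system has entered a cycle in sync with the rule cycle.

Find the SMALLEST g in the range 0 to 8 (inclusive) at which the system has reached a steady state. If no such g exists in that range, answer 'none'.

Answer: 6

Derivation:
Gen 0: 01101000110110
Gen 1 (rule 225): 00110010011010
Gen 2 (rule 18): 01001101100001
Gen 3 (rule 26): 10111001010010
Gen 4 (rule 182): 11010111111111
Gen 5 (rule 225): 01101011111111
Gen 6 (rule 18): 10000000000000
Gen 7 (rule 26): 01000000000000
Gen 8 (rule 182): 11100000000000
Gen 9 (rule 225): 01101111111111
Gen 10 (rule 18): 10000000000000
Gen 11 (rule 26): 01000000000000
Gen 12 (rule 182): 11100000000000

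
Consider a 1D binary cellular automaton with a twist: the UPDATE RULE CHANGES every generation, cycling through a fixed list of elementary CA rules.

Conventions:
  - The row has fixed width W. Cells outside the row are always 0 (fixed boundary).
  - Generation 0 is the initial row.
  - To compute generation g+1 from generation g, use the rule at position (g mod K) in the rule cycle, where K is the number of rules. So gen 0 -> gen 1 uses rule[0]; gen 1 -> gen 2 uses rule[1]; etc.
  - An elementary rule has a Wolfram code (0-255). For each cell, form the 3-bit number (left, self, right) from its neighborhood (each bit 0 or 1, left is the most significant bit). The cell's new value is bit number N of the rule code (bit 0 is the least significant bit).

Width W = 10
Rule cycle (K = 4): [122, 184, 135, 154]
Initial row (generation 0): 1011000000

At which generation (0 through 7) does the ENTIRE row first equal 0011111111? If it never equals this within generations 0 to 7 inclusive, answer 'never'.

Gen 0: 1011000000
Gen 1 (rule 122): 0111100000
Gen 2 (rule 184): 0111010000
Gen 3 (rule 135): 1010010111
Gen 4 (rule 154): 0001100110
Gen 5 (rule 122): 0011111111
Gen 6 (rule 184): 0011111110
Gen 7 (rule 135): 1101111100

Answer: 5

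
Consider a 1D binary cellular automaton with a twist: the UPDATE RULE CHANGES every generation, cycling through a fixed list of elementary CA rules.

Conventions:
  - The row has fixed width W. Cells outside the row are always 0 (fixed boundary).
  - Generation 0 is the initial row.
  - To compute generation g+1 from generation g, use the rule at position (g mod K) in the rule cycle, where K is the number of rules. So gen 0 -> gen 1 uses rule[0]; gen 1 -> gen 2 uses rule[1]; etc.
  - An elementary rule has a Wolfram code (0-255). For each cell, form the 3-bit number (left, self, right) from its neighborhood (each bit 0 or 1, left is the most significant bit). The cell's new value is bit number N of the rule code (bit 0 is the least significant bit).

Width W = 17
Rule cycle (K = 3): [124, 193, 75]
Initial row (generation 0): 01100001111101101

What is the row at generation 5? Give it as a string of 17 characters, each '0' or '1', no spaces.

Gen 0: 01100001111101101
Gen 1 (rule 124): 01110001000111111
Gen 2 (rule 193): 00110100010011111
Gen 3 (rule 75): 11110001100110001
Gen 4 (rule 124): 10011001110111001
Gen 5 (rule 193): 00001000110011000

Answer: 00001000110011000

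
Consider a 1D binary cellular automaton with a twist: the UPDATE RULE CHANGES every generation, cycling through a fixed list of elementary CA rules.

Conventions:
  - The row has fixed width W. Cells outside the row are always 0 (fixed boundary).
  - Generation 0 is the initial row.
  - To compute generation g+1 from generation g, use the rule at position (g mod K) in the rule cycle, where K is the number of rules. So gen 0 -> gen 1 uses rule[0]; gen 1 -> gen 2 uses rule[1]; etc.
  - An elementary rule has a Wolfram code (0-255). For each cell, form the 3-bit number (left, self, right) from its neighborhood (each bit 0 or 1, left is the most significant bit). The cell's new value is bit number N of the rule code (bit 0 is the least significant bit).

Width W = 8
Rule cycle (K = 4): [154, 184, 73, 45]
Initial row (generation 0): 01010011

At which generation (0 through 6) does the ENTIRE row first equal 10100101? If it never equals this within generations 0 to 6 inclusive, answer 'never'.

Gen 0: 01010011
Gen 1 (rule 154): 10001110
Gen 2 (rule 184): 01001101
Gen 3 (rule 73): 00001100
Gen 4 (rule 45): 11101001
Gen 5 (rule 154): 11000110
Gen 6 (rule 184): 10100101

Answer: 6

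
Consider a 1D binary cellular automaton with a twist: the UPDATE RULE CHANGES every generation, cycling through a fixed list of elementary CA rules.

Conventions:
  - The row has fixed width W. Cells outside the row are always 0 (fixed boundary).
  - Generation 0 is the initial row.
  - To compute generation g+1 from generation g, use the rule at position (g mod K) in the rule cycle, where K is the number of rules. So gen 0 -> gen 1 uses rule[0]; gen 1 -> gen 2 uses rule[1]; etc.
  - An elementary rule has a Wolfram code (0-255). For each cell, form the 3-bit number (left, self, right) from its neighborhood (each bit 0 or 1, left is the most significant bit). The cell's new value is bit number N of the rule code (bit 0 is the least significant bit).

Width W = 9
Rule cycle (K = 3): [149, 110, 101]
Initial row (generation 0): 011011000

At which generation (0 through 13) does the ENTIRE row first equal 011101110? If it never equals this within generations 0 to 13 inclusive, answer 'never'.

Gen 0: 011011000
Gen 1 (rule 149): 000000111
Gen 2 (rule 110): 000001101
Gen 3 (rule 101): 111100111
Gen 4 (rule 149): 011010010
Gen 5 (rule 110): 111110110
Gen 6 (rule 101): 000011010
Gen 7 (rule 149): 111000011
Gen 8 (rule 110): 101000111
Gen 9 (rule 101): 111010001
Gen 10 (rule 149): 010011101
Gen 11 (rule 110): 110110111
Gen 12 (rule 101): 011011001
Gen 13 (rule 149): 000000101

Answer: never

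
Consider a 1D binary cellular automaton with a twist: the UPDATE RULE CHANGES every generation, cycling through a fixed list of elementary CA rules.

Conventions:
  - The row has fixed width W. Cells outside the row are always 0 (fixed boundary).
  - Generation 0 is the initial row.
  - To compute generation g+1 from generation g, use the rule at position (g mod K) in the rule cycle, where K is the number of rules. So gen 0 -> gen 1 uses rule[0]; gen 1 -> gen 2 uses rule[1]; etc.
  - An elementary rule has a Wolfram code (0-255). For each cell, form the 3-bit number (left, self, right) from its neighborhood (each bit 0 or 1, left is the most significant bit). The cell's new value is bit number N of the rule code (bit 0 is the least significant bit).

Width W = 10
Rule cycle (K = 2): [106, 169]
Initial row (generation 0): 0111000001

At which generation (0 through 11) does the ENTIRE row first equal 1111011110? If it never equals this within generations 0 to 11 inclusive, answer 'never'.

Answer: never

Derivation:
Gen 0: 0111000001
Gen 1 (rule 106): 1101000010
Gen 2 (rule 169): 1010011000
Gen 3 (rule 106): 0100111000
Gen 4 (rule 169): 0000110011
Gen 5 (rule 106): 0001110111
Gen 6 (rule 169): 1101101110
Gen 7 (rule 106): 1111111010
Gen 8 (rule 169): 1111110100
Gen 9 (rule 106): 1000011000
Gen 10 (rule 169): 0011010011
Gen 11 (rule 106): 0111100111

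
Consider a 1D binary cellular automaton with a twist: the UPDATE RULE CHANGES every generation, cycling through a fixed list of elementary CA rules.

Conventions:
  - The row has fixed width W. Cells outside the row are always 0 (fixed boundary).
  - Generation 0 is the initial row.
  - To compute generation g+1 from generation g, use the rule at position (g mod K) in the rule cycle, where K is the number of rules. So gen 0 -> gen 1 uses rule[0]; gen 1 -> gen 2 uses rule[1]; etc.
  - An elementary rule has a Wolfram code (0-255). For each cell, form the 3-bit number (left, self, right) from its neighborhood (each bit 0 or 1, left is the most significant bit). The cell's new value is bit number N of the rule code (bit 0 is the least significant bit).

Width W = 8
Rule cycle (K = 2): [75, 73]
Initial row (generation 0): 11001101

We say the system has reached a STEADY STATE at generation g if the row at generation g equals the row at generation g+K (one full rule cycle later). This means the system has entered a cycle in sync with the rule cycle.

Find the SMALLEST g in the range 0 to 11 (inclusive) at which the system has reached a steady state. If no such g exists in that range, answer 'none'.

Answer: 9

Derivation:
Gen 0: 11001101
Gen 1 (rule 75): 11011100
Gen 2 (rule 73): 11010101
Gen 3 (rule 75): 11000000
Gen 4 (rule 73): 11011111
Gen 5 (rule 75): 11010001
Gen 6 (rule 73): 11000100
Gen 7 (rule 75): 11011001
Gen 8 (rule 73): 11011000
Gen 9 (rule 75): 11011011
Gen 10 (rule 73): 11011011
Gen 11 (rule 75): 11011011
Gen 12 (rule 73): 11011011
Gen 13 (rule 75): 11011011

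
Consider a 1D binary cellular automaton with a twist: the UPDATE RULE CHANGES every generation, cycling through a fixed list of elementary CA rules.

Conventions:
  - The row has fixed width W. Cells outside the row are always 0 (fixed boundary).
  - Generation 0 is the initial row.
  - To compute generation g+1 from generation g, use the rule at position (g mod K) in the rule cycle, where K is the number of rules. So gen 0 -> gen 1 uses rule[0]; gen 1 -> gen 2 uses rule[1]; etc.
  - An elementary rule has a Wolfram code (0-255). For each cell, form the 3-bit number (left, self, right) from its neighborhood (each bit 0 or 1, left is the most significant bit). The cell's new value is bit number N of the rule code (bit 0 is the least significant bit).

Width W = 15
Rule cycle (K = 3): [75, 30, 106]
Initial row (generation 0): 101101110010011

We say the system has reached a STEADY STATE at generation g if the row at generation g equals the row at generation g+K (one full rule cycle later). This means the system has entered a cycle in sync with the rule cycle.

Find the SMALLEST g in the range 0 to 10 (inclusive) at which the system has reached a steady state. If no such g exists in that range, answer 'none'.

Answer: none

Derivation:
Gen 0: 101101110010011
Gen 1 (rule 75): 001101010100111
Gen 2 (rule 30): 011001010111100
Gen 3 (rule 106): 111010101100100
Gen 4 (rule 75): 101000001101001
Gen 5 (rule 30): 101100011001111
Gen 6 (rule 106): 011100111011001
Gen 7 (rule 75): 110101101011010
Gen 8 (rule 30): 100101001010011
Gen 9 (rule 106): 001010010100111
Gen 10 (rule 75): 110000100001101
Gen 11 (rule 30): 101001110011001
Gen 12 (rule 106): 010011010111010
Gen 13 (rule 75): 100111000101000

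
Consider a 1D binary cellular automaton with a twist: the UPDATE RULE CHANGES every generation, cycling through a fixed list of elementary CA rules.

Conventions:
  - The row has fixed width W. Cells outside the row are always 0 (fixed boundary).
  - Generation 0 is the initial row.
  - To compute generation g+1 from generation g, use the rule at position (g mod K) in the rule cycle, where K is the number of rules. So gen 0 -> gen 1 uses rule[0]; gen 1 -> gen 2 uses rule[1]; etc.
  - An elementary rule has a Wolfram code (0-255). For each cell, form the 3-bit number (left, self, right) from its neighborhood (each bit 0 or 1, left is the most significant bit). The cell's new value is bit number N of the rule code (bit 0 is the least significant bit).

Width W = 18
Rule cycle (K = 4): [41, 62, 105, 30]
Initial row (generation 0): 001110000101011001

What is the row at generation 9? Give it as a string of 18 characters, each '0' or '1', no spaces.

Gen 0: 001110000101011001
Gen 1 (rule 41): 101000110010110000
Gen 2 (rule 62): 111101101111101000
Gen 3 (rule 105): 100111111000110011
Gen 4 (rule 30): 111100000101101110
Gen 5 (rule 41): 100001110011011000
Gen 6 (rule 62): 110011001110110100
Gen 7 (rule 105): 110011001011111001
Gen 8 (rule 30): 101110111010000111
Gen 9 (rule 41): 011001100100110100

Answer: 011001100100110100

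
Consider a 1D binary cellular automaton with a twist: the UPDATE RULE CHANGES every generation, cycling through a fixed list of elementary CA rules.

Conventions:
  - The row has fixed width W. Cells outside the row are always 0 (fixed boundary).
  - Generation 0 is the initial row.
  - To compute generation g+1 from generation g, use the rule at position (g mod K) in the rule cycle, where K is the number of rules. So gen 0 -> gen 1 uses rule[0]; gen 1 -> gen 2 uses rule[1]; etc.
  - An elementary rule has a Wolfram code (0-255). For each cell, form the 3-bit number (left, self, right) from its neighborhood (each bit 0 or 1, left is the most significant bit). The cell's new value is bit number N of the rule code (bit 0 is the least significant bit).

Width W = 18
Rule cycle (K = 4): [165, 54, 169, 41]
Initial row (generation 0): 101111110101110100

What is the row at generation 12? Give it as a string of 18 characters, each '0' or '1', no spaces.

Gen 0: 101111110101110100
Gen 1 (rule 165): 110111101110101101
Gen 2 (rule 54): 001000010001110011
Gen 3 (rule 169): 100011000101100010
Gen 4 (rule 41): 001010010011001000
Gen 5 (rule 165): 101110010000001011
Gen 6 (rule 54): 110001111000011100
Gen 7 (rule 169): 100101110011011001
Gen 8 (rule 41): 000011000010110000
Gen 9 (rule 165): 111000011011000111
Gen 10 (rule 54): 000100100100101000
Gen 11 (rule 169): 110000000000010011
Gen 12 (rule 41): 100111111111000010

Answer: 100111111111000010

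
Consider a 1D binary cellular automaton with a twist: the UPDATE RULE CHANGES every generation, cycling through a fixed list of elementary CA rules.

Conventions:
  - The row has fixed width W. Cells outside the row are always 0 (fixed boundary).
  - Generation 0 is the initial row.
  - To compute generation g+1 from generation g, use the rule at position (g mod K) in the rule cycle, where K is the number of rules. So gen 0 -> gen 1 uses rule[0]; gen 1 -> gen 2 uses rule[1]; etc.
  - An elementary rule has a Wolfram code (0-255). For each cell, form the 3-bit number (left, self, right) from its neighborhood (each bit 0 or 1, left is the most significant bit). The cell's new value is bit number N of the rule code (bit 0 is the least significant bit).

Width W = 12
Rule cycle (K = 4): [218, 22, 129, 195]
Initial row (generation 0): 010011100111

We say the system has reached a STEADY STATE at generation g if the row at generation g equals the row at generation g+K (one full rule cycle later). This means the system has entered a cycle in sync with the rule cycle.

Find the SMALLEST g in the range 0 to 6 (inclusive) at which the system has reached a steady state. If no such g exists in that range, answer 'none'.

Gen 0: 010011100111
Gen 1 (rule 218): 101111111111
Gen 2 (rule 22): 100000000000
Gen 3 (rule 129): 001111111111
Gen 4 (rule 195): 110111111111
Gen 5 (rule 218): 110111111111
Gen 6 (rule 22): 000000000000
Gen 7 (rule 129): 111111111111
Gen 8 (rule 195): 011111111111
Gen 9 (rule 218): 111111111111
Gen 10 (rule 22): 000000000000

Answer: 6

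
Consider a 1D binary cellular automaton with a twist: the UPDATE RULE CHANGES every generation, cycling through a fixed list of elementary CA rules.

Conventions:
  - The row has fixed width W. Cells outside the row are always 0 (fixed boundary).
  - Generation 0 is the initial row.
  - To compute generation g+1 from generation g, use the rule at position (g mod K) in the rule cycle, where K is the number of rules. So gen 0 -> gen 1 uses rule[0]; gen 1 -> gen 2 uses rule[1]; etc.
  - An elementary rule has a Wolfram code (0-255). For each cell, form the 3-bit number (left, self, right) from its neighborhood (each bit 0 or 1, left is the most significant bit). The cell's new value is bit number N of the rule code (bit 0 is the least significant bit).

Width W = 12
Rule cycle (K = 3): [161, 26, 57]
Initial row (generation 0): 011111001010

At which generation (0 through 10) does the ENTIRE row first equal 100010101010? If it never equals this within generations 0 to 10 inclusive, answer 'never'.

Answer: never

Derivation:
Gen 0: 011111001010
Gen 1 (rule 161): 001110000100
Gen 2 (rule 26): 011001001010
Gen 3 (rule 57): 010100100101
Gen 4 (rule 161): 001000000010
Gen 5 (rule 26): 010100000101
Gen 6 (rule 57): 001011110010
Gen 7 (rule 161): 100101100000
Gen 8 (rule 26): 011001010000
Gen 9 (rule 57): 010100101111
Gen 10 (rule 161): 001000010110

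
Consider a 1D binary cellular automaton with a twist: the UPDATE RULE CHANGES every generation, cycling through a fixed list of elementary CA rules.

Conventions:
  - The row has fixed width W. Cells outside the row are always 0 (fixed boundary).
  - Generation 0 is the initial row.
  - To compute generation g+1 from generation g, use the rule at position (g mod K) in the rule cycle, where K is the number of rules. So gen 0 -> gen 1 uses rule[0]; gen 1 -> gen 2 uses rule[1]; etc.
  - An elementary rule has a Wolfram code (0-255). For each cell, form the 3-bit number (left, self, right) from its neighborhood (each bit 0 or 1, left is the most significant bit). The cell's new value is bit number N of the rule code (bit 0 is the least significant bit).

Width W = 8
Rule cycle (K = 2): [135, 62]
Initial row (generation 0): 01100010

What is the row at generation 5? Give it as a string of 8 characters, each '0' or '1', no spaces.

Answer: 11111000

Derivation:
Gen 0: 01100010
Gen 1 (rule 135): 10001110
Gen 2 (rule 62): 11011001
Gen 3 (rule 135): 00000011
Gen 4 (rule 62): 00000110
Gen 5 (rule 135): 11111000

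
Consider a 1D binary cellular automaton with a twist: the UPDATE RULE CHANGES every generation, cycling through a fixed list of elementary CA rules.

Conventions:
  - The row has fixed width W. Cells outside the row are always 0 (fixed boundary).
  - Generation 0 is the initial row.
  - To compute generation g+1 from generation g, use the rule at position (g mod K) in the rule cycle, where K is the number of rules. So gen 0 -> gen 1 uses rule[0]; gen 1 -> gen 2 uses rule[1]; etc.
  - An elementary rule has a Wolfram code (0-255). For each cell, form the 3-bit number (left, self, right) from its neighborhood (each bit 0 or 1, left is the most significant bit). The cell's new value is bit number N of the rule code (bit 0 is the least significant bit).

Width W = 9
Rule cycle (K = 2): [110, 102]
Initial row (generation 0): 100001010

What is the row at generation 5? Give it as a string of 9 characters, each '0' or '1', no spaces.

Gen 0: 100001010
Gen 1 (rule 110): 100011110
Gen 2 (rule 102): 100100010
Gen 3 (rule 110): 101100110
Gen 4 (rule 102): 110101010
Gen 5 (rule 110): 111111110

Answer: 111111110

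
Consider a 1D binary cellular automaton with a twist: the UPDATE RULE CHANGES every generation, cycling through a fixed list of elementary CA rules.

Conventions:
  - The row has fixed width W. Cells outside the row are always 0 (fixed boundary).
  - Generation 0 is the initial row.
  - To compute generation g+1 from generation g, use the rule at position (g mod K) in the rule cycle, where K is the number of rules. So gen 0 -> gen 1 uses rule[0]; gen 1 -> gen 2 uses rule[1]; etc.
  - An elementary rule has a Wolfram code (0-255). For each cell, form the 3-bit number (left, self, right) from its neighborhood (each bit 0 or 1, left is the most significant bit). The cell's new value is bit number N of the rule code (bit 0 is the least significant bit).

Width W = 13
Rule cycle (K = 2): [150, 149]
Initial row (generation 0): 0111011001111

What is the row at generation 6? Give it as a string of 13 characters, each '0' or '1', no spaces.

Answer: 1011010000111

Derivation:
Gen 0: 0111011001111
Gen 1 (rule 150): 1010000110110
Gen 2 (rule 149): 1011110000001
Gen 3 (rule 150): 1001101000011
Gen 4 (rule 149): 1100001111000
Gen 5 (rule 150): 0010010110100
Gen 6 (rule 149): 1011010000111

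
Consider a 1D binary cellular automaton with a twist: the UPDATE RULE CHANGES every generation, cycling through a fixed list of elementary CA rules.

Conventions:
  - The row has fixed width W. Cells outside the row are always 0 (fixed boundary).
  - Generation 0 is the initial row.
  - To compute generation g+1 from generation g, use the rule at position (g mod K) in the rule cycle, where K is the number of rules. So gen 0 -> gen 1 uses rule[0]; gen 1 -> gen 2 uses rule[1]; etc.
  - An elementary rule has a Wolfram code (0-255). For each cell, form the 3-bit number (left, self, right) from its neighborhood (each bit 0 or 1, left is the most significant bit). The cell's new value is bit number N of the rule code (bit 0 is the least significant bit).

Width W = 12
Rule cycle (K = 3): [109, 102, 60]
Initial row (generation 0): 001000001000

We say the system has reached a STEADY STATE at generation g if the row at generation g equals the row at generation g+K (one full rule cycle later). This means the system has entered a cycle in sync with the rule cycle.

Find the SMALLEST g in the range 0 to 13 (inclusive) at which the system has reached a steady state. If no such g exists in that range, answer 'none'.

Answer: 1

Derivation:
Gen 0: 001000001000
Gen 1 (rule 109): 101011101011
Gen 2 (rule 102): 111100111101
Gen 3 (rule 60): 100010100011
Gen 4 (rule 109): 101011101011
Gen 5 (rule 102): 111100111101
Gen 6 (rule 60): 100010100011
Gen 7 (rule 109): 101011101011
Gen 8 (rule 102): 111100111101
Gen 9 (rule 60): 100010100011
Gen 10 (rule 109): 101011101011
Gen 11 (rule 102): 111100111101
Gen 12 (rule 60): 100010100011
Gen 13 (rule 109): 101011101011
Gen 14 (rule 102): 111100111101
Gen 15 (rule 60): 100010100011
Gen 16 (rule 109): 101011101011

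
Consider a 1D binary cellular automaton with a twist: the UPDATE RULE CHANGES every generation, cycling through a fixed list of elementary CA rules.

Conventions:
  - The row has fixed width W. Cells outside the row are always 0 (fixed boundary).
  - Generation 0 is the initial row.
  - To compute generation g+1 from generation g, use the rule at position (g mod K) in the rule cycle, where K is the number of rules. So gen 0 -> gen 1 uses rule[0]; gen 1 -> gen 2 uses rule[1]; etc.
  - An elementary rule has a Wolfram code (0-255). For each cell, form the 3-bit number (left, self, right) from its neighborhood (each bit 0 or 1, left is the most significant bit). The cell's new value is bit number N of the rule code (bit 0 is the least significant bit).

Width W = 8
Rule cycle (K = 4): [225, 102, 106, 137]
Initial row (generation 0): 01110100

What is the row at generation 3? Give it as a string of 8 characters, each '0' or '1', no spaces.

Gen 0: 01110100
Gen 1 (rule 225): 00111001
Gen 2 (rule 102): 01001011
Gen 3 (rule 106): 10010111

Answer: 10010111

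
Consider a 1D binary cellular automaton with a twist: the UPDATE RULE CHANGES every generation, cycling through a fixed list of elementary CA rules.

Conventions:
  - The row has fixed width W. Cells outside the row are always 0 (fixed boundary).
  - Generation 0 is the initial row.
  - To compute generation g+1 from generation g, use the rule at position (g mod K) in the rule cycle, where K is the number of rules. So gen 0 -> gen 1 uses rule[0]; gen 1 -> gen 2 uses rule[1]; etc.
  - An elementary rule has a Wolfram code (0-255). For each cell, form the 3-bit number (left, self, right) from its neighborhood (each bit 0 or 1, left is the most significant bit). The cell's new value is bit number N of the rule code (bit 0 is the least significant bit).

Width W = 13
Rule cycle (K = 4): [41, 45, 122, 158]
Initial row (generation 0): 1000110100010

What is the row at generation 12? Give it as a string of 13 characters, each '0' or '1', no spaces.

Gen 0: 1000110100010
Gen 1 (rule 41): 0010101001000
Gen 2 (rule 45): 1011111001011
Gen 3 (rule 122): 0110001110111
Gen 4 (rule 158): 1101011100110
Gen 5 (rule 41): 1010110000100
Gen 6 (rule 45): 1111100110101
Gen 7 (rule 122): 1000111111010
Gen 8 (rule 158): 1101111110011
Gen 9 (rule 41): 1011000000010
Gen 10 (rule 45): 1110011111010
Gen 11 (rule 122): 1011110001101
Gen 12 (rule 158): 1011101011001

Answer: 1011101011001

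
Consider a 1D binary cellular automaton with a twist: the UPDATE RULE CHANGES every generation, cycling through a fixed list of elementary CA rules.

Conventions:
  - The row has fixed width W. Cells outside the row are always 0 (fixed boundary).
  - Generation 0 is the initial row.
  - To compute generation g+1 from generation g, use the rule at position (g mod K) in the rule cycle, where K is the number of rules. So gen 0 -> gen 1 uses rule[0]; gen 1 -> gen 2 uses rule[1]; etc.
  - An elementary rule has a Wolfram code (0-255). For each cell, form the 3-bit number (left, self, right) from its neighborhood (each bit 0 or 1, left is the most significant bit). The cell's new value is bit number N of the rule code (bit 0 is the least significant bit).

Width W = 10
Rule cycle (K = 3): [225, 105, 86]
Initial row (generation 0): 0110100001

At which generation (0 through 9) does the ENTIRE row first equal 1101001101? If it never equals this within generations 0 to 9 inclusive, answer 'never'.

Answer: never

Derivation:
Gen 0: 0110100001
Gen 1 (rule 225): 0011001100
Gen 2 (rule 105): 1011001101
Gen 3 (rule 86): 1001110101
Gen 4 (rule 225): 0000111010
Gen 5 (rule 105): 1110101100
Gen 6 (rule 86): 0010100110
Gen 7 (rule 225): 1001000010
Gen 8 (rule 105): 0000011000
Gen 9 (rule 86): 0000101100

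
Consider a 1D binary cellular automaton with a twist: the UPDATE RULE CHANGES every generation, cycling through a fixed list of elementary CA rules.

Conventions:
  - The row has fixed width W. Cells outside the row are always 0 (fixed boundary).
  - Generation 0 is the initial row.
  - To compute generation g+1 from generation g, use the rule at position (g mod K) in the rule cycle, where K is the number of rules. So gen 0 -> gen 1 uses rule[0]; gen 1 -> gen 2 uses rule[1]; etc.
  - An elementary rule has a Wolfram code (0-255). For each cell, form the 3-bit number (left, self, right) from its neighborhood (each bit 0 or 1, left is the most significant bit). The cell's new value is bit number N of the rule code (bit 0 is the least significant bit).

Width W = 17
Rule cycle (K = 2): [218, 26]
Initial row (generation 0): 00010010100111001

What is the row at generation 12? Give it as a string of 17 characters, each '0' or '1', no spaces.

Answer: 10001010101010000

Derivation:
Gen 0: 00010010100111001
Gen 1 (rule 218): 00101100011111110
Gen 2 (rule 26): 01001010110000001
Gen 3 (rule 218): 10110000111000010
Gen 4 (rule 26): 00101001100100101
Gen 5 (rule 218): 01000111111011000
Gen 6 (rule 26): 10101100000010100
Gen 7 (rule 218): 00001110000100010
Gen 8 (rule 26): 00011001001010101
Gen 9 (rule 218): 00111110110000000
Gen 10 (rule 26): 01100000101000000
Gen 11 (rule 218): 11110001000100000
Gen 12 (rule 26): 10001010101010000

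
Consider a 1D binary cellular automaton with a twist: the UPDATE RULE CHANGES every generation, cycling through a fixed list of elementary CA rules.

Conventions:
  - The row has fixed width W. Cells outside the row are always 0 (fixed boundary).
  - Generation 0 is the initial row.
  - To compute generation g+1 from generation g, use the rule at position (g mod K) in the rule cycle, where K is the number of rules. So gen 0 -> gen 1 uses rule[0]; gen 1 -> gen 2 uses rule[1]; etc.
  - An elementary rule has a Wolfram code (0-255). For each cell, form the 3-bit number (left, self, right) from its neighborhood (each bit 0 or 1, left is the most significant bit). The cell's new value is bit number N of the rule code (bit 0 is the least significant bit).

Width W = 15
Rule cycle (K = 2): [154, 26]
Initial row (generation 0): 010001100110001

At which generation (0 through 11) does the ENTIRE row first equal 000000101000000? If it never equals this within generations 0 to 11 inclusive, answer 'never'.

Answer: 10

Derivation:
Gen 0: 010001100110001
Gen 1 (rule 154): 101011011101010
Gen 2 (rule 26): 000010010000001
Gen 3 (rule 154): 000101101000010
Gen 4 (rule 26): 001001000100101
Gen 5 (rule 154): 010110101011000
Gen 6 (rule 26): 100100000010100
Gen 7 (rule 154): 011010000100010
Gen 8 (rule 26): 110001001010101
Gen 9 (rule 154): 101010110000000
Gen 10 (rule 26): 000000101000000
Gen 11 (rule 154): 000001000100000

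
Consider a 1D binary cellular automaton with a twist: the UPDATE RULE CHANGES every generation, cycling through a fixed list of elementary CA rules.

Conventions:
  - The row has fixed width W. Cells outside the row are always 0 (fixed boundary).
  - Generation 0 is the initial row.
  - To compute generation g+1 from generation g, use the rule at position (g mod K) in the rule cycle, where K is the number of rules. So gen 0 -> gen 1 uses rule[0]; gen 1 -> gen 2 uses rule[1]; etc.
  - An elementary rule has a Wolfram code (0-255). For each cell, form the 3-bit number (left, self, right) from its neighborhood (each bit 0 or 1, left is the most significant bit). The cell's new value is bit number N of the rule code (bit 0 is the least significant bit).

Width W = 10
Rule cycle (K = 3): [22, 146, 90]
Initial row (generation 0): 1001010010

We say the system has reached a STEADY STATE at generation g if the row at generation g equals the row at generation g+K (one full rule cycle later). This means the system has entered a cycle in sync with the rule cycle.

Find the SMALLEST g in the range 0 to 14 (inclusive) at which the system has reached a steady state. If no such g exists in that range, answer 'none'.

Gen 0: 1001010010
Gen 1 (rule 22): 1111011111
Gen 2 (rule 146): 0110001110
Gen 3 (rule 90): 1111011011
Gen 4 (rule 22): 0000000000
Gen 5 (rule 146): 0000000000
Gen 6 (rule 90): 0000000000
Gen 7 (rule 22): 0000000000
Gen 8 (rule 146): 0000000000
Gen 9 (rule 90): 0000000000
Gen 10 (rule 22): 0000000000
Gen 11 (rule 146): 0000000000
Gen 12 (rule 90): 0000000000
Gen 13 (rule 22): 0000000000
Gen 14 (rule 146): 0000000000
Gen 15 (rule 90): 0000000000
Gen 16 (rule 22): 0000000000
Gen 17 (rule 146): 0000000000

Answer: 4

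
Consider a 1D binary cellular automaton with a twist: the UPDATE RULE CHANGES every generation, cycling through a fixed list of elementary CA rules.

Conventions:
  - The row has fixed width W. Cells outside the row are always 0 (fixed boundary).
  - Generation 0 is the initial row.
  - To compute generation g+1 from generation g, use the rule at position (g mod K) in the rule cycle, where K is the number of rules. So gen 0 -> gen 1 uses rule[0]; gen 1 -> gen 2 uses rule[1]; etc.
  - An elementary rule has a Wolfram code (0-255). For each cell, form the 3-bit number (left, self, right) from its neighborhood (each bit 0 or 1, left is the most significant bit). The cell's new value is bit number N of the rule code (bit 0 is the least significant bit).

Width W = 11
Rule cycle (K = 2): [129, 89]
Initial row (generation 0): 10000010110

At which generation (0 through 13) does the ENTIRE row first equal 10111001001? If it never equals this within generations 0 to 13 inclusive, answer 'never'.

Gen 0: 10000010110
Gen 1 (rule 129): 00111000000
Gen 2 (rule 89): 10101111111
Gen 3 (rule 129): 00000111110
Gen 4 (rule 89): 11110100011
Gen 5 (rule 129): 01100001000
Gen 6 (rule 89): 01111100111
Gen 7 (rule 129): 00111000010
Gen 8 (rule 89): 10101111001
Gen 9 (rule 129): 00000110000
Gen 10 (rule 89): 11110111111
Gen 11 (rule 129): 01100011110
Gen 12 (rule 89): 01111010011
Gen 13 (rule 129): 00110000000

Answer: never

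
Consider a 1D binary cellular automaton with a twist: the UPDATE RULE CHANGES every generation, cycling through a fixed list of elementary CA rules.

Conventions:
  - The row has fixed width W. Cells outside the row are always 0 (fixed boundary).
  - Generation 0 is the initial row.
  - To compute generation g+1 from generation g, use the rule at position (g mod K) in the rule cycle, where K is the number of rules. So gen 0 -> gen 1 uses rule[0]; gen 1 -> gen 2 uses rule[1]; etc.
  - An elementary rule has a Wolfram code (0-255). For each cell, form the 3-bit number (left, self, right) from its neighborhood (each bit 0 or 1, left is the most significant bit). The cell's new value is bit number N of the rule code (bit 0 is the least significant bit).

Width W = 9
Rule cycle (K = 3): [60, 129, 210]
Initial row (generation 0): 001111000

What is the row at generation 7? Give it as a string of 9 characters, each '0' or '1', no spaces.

Answer: 011100000

Derivation:
Gen 0: 001111000
Gen 1 (rule 60): 001000100
Gen 2 (rule 129): 100010001
Gen 3 (rule 210): 010101010
Gen 4 (rule 60): 011111111
Gen 5 (rule 129): 001111110
Gen 6 (rule 210): 010111111
Gen 7 (rule 60): 011100000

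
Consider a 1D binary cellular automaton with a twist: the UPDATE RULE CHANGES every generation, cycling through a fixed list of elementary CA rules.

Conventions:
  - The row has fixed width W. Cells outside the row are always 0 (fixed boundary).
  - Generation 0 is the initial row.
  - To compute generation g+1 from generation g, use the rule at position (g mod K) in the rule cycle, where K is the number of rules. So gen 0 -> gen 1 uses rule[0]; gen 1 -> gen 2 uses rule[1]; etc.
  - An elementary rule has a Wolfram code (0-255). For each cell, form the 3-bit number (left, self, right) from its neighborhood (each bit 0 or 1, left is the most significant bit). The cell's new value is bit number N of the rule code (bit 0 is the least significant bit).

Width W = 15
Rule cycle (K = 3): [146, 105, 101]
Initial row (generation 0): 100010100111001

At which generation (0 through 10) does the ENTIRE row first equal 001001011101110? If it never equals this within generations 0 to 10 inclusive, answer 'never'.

Answer: 2

Derivation:
Gen 0: 100010100111001
Gen 1 (rule 146): 010100011010110
Gen 2 (rule 105): 001001011101110
Gen 3 (rule 101): 101001100110010
Gen 4 (rule 146): 000110011001101
Gen 5 (rule 105): 110110011001110
Gen 6 (rule 101): 011010001000010
Gen 7 (rule 146): 100001010100101
Gen 8 (rule 105): 001100101000010
Gen 9 (rule 101): 100100111011010
Gen 10 (rule 146): 011011010000001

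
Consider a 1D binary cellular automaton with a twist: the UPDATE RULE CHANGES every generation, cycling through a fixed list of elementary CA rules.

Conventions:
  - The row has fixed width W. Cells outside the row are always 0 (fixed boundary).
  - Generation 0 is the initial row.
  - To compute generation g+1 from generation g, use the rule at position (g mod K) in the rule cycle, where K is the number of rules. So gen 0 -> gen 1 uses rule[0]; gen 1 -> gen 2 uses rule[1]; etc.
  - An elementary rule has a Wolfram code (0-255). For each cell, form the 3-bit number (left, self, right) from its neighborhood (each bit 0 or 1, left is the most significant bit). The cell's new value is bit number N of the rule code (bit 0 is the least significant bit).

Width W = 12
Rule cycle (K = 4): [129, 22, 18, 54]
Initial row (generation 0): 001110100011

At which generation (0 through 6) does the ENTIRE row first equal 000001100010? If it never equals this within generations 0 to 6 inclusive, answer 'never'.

Gen 0: 001110100011
Gen 1 (rule 129): 100100001000
Gen 2 (rule 22): 111110011100
Gen 3 (rule 18): 000001100010
Gen 4 (rule 54): 000010010111
Gen 5 (rule 129): 111000000010
Gen 6 (rule 22): 000100000111

Answer: 3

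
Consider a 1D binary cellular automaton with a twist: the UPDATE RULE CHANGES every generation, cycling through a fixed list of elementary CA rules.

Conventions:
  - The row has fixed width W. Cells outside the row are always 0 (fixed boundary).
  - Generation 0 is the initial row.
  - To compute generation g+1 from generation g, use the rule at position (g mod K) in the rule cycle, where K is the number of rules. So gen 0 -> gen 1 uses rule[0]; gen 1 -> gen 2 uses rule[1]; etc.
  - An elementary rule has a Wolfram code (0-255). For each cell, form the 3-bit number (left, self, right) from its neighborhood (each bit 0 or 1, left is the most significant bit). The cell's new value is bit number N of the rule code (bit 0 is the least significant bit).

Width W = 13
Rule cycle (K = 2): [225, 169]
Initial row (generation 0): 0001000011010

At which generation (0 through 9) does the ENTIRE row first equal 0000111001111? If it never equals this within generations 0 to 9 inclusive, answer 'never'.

Gen 0: 0001000011010
Gen 1 (rule 225): 1100011001100
Gen 2 (rule 169): 1001010001001
Gen 3 (rule 225): 0000100100000
Gen 4 (rule 169): 1110000001111
Gen 5 (rule 225): 0110111100111
Gen 6 (rule 169): 0101111000110
Gen 7 (rule 225): 0010111010010
Gen 8 (rule 169): 1001110100000
Gen 9 (rule 225): 0000111001111

Answer: 9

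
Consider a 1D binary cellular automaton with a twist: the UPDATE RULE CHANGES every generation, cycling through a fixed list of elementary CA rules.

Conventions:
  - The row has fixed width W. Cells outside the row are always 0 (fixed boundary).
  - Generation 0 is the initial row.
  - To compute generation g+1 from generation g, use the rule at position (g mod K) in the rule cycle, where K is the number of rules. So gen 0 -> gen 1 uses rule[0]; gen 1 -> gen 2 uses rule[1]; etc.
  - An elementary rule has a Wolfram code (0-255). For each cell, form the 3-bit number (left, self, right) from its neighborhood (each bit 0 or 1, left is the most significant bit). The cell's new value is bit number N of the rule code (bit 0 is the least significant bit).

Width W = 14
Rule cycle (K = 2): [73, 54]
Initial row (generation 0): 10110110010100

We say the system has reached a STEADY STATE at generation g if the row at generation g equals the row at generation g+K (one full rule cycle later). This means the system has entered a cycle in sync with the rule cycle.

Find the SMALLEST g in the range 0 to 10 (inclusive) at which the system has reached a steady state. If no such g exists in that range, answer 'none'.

Answer: none

Derivation:
Gen 0: 10110110010100
Gen 1 (rule 73): 00110110000001
Gen 2 (rule 54): 01001001000011
Gen 3 (rule 73): 00000000011011
Gen 4 (rule 54): 00000000100100
Gen 5 (rule 73): 11111110000001
Gen 6 (rule 54): 00000001000011
Gen 7 (rule 73): 11111100011011
Gen 8 (rule 54): 00000010100100
Gen 9 (rule 73): 11111000000001
Gen 10 (rule 54): 00000100000011
Gen 11 (rule 73): 11110001111011
Gen 12 (rule 54): 00001010000100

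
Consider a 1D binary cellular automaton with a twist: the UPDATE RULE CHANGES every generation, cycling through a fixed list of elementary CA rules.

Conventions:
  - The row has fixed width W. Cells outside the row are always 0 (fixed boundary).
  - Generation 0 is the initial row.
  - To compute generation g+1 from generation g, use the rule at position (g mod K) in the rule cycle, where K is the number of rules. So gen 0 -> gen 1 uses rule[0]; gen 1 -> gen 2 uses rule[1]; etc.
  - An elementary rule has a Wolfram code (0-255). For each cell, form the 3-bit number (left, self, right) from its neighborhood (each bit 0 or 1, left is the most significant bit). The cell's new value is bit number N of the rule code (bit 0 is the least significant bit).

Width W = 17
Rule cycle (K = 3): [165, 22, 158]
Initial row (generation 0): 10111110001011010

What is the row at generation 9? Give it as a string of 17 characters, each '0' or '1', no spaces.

Answer: 01110101101100110

Derivation:
Gen 0: 10111110001011010
Gen 1 (rule 165): 11011100101100110
Gen 2 (rule 22): 00000011100011001
Gen 3 (rule 158): 00000111010110111
Gen 4 (rule 165): 11110010111001010
Gen 5 (rule 22): 00001110000111011
Gen 6 (rule 158): 00011101001110010
Gen 7 (rule 165): 11001011000100010
Gen 8 (rule 22): 00111000101110111
Gen 9 (rule 158): 01110101101100110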